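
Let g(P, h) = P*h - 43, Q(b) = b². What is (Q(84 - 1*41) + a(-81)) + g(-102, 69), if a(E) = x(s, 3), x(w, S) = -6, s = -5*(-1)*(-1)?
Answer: -5238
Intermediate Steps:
s = -5 (s = 5*(-1) = -5)
a(E) = -6
g(P, h) = -43 + P*h
(Q(84 - 1*41) + a(-81)) + g(-102, 69) = ((84 - 1*41)² - 6) + (-43 - 102*69) = ((84 - 41)² - 6) + (-43 - 7038) = (43² - 6) - 7081 = (1849 - 6) - 7081 = 1843 - 7081 = -5238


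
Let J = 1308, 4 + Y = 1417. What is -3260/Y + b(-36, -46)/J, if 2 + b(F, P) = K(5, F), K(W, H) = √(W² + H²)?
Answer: -711151/308034 + √1321/1308 ≈ -2.2809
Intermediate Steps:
Y = 1413 (Y = -4 + 1417 = 1413)
K(W, H) = √(H² + W²)
b(F, P) = -2 + √(25 + F²) (b(F, P) = -2 + √(F² + 5²) = -2 + √(F² + 25) = -2 + √(25 + F²))
-3260/Y + b(-36, -46)/J = -3260/1413 + (-2 + √(25 + (-36)²))/1308 = -3260*1/1413 + (-2 + √(25 + 1296))*(1/1308) = -3260/1413 + (-2 + √1321)*(1/1308) = -3260/1413 + (-1/654 + √1321/1308) = -711151/308034 + √1321/1308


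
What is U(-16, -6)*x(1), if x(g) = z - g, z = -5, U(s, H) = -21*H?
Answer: -756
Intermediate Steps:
x(g) = -5 - g
U(-16, -6)*x(1) = (-21*(-6))*(-5 - 1*1) = 126*(-5 - 1) = 126*(-6) = -756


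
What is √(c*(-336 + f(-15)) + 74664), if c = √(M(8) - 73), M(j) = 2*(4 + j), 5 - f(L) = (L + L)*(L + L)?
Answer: √(74664 - 8617*I) ≈ 273.7 - 15.742*I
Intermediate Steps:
f(L) = 5 - 4*L² (f(L) = 5 - (L + L)*(L + L) = 5 - 2*L*2*L = 5 - 4*L²)
M(j) = 8 + 2*j
c = 7*I (c = √((8 + 2*8) - 73) = √((8 + 16) - 73) = √(24 - 73) = √(-49) = 7*I ≈ 7.0*I)
√(c*(-336 + f(-15)) + 74664) = √((7*I)*(-336 + (5 - 4*(-15)²)) + 74664) = √((7*I)*(-336 + (5 - 4*225)) + 74664) = √((7*I)*(-336 + (5 - 900)) + 74664) = √((7*I)*(-336 - 895) + 74664) = √((7*I)*(-1231) + 74664) = √(-8617*I + 74664) = √(74664 - 8617*I)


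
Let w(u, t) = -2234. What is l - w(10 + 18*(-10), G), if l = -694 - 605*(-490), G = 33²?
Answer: 297990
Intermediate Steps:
G = 1089
l = 295756 (l = -694 + 296450 = 295756)
l - w(10 + 18*(-10), G) = 295756 - 1*(-2234) = 295756 + 2234 = 297990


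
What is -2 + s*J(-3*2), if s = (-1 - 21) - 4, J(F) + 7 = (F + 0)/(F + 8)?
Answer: 258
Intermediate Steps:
J(F) = -7 + F/(8 + F) (J(F) = -7 + (F + 0)/(F + 8) = -7 + F/(8 + F))
s = -26 (s = -22 - 4 = -26)
-2 + s*J(-3*2) = -2 - 52*(-28 - (-9)*2)/(8 - 3*2) = -2 - 52*(-28 - 3*(-6))/(8 - 6) = -2 - 52*(-28 + 18)/2 = -2 - 52*(-10)/2 = -2 - 26*(-10) = -2 + 260 = 258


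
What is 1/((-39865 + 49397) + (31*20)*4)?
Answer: 1/12012 ≈ 8.3250e-5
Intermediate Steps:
1/((-39865 + 49397) + (31*20)*4) = 1/(9532 + 620*4) = 1/(9532 + 2480) = 1/12012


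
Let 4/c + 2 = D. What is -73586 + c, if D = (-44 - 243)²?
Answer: -6061058058/82367 ≈ -73586.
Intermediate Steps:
D = 82369 (D = (-287)² = 82369)
c = 4/82367 (c = 4/(-2 + 82369) = 4/82367 ≈ 4.8563e-5)
-73586 + c = -73586 + 4/82367 = -6061058058/82367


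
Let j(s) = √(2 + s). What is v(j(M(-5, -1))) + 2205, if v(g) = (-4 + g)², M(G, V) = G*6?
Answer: 2193 - 16*I*√7 ≈ 2193.0 - 42.332*I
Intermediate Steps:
M(G, V) = 6*G
v(j(M(-5, -1))) + 2205 = (-4 + √(2 + 6*(-5)))² + 2205 = (-4 + √(2 - 30))² + 2205 = (-4 + √(-28))² + 2205 = (-4 + 2*I*√7)² + 2205 = 2205 + (-4 + 2*I*√7)²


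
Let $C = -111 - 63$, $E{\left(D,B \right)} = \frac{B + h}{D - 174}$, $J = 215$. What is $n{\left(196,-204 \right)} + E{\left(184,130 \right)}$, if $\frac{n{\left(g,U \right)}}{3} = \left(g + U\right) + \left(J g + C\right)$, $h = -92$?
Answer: $\frac{629389}{5} \approx 1.2588 \cdot 10^{5}$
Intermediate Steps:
$E{\left(D,B \right)} = \frac{-92 + B}{-174 + D}$ ($E{\left(D,B \right)} = \frac{B - 92}{D - 174} = \frac{-92 + B}{-174 + D}$)
$C = -174$ ($C = -111 - 63 = -174$)
$n{\left(g,U \right)} = -522 + 3 U + 648 g$ ($n{\left(g,U \right)} = 3 \left(\left(g + U\right) + \left(215 g - 174\right)\right) = 3 \left(\left(U + g\right) + \left(-174 + 215 g\right)\right) = 3 \left(-174 + U + 216 g\right) = -522 + 3 U + 648 g$)
$n{\left(196,-204 \right)} + E{\left(184,130 \right)} = \left(-522 + 3 \left(-204\right) + 648 \cdot 196\right) + \frac{-92 + 130}{-174 + 184} = \left(-522 - 612 + 127008\right) + \frac{1}{10} \cdot 38 = 125874 + \frac{1}{10} \cdot 38 = 125874 + \frac{19}{5} = \frac{629389}{5}$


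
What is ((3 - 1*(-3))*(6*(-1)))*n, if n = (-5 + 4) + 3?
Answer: -72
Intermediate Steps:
n = 2 (n = -1 + 3 = 2)
((3 - 1*(-3))*(6*(-1)))*n = ((3 - 1*(-3))*(6*(-1)))*2 = ((3 + 3)*(-6))*2 = (6*(-6))*2 = -36*2 = -72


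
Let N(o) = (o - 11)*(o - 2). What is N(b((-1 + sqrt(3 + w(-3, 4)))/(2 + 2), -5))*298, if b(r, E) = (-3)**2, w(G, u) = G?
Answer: -4172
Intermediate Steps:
b(r, E) = 9
N(o) = (-11 + o)*(-2 + o)
N(b((-1 + sqrt(3 + w(-3, 4)))/(2 + 2), -5))*298 = (22 + 9**2 - 13*9)*298 = (22 + 81 - 117)*298 = -14*298 = -4172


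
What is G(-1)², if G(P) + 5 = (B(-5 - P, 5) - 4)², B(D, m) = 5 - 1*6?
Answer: 400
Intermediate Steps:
B(D, m) = -1 (B(D, m) = 5 - 6 = -1)
G(P) = 20 (G(P) = -5 + (-1 - 4)² = -5 + (-5)² = -5 + 25 = 20)
G(-1)² = 20² = 400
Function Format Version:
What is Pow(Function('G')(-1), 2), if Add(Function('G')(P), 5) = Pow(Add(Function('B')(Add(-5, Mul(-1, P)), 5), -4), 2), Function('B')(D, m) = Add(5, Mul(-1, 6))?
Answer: 400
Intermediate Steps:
Function('B')(D, m) = -1 (Function('B')(D, m) = Add(5, -6) = -1)
Function('G')(P) = 20 (Function('G')(P) = Add(-5, Pow(Add(-1, -4), 2)) = Add(-5, Pow(-5, 2)) = Add(-5, 25) = 20)
Pow(Function('G')(-1), 2) = Pow(20, 2) = 400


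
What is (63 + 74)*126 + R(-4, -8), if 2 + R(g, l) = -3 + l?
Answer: 17249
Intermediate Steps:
R(g, l) = -5 + l (R(g, l) = -2 + (-3 + l) = -5 + l)
(63 + 74)*126 + R(-4, -8) = (63 + 74)*126 + (-5 - 8) = 137*126 - 13 = 17262 - 13 = 17249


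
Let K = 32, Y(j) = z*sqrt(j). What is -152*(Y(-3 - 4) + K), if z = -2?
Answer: -4864 + 304*I*sqrt(7) ≈ -4864.0 + 804.31*I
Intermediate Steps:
Y(j) = -2*sqrt(j)
-152*(Y(-3 - 4) + K) = -152*(-2*sqrt(-3 - 4) + 32) = -152*(-2*I*sqrt(7) + 32) = -152*(32 - 2*I*sqrt(7)) = -4864 + 304*I*sqrt(7)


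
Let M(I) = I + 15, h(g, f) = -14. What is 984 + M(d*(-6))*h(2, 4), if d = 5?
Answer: 1194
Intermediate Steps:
M(I) = 15 + I
984 + M(d*(-6))*h(2, 4) = 984 + (15 + 5*(-6))*(-14) = 984 + (15 - 30)*(-14) = 984 - 15*(-14) = 984 + 210 = 1194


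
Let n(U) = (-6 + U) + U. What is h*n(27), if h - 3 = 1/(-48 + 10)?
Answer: 2712/19 ≈ 142.74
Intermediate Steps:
h = 113/38 (h = 3 + 1/(-48 + 10) = 3 + 1/(-38) = 3 - 1/38 = 113/38 ≈ 2.9737)
n(U) = -6 + 2*U
h*n(27) = 113*(-6 + 2*27)/38 = 113*(-6 + 54)/38 = (113/38)*48 = 2712/19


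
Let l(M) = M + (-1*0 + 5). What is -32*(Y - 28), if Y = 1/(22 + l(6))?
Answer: 29536/33 ≈ 895.03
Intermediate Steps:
l(M) = 5 + M (l(M) = M + (0 + 5) = M + 5 = 5 + M)
Y = 1/33 (Y = 1/(22 + (5 + 6)) = 1/(22 + 11) = 1/33 ≈ 0.030303)
-32*(Y - 28) = -32*(1/33 - 28) = -32*(-923/33) = 29536/33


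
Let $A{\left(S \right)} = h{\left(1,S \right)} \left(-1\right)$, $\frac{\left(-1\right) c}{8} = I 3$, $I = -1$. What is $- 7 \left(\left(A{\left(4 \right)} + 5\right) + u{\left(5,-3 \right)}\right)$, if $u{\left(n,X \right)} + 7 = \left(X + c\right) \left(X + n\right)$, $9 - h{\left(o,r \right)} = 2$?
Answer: $-231$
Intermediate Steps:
$h{\left(o,r \right)} = 7$ ($h{\left(o,r \right)} = 9 - 2 = 7$)
$c = 24$ ($c = - 8 \left(\left(-1\right) 3\right) = \left(-8\right) \left(-3\right) = 24$)
$A{\left(S \right)} = -7$ ($A{\left(S \right)} = 7 \left(-1\right) = -7$)
$u{\left(n,X \right)} = -7 + \left(24 + X\right) \left(X + n\right)$ ($u{\left(n,X \right)} = -7 + \left(X + 24\right) \left(X + n\right) = -7 + \left(24 + X\right) \left(X + n\right)$)
$- 7 \left(\left(A{\left(4 \right)} + 5\right) + u{\left(5,-3 \right)}\right) = - 7 \left(\left(-7 + 5\right) + \left(-7 + \left(-3\right)^{2} + 24 \left(-3\right) + 24 \cdot 5 - 15\right)\right) = - 7 \left(-2 - -35\right) = - 7 \left(-2 + 35\right) = \left(-7\right) 33 = -231$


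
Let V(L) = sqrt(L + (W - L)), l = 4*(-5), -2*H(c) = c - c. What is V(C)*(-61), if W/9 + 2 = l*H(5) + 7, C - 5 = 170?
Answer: -183*sqrt(5) ≈ -409.20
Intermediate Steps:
C = 175 (C = 5 + 170 = 175)
H(c) = 0 (H(c) = -(c - c)/2 = -1/2*0 = 0)
l = -20
W = 45 (W = -18 + 9*(-20*0 + 7) = -18 + 9*(0 + 7) = -18 + 9*7 = -18 + 63 = 45)
V(L) = 3*sqrt(5) (V(L) = sqrt(L + (45 - L)) = sqrt(45) = 3*sqrt(5))
V(C)*(-61) = (3*sqrt(5))*(-61) = -183*sqrt(5)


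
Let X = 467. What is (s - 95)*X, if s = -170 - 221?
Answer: -226962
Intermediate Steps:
s = -391
(s - 95)*X = (-391 - 95)*467 = -486*467 = -226962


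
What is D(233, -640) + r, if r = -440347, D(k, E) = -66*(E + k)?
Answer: -413485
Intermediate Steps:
D(k, E) = -66*E - 66*k
D(233, -640) + r = (-66*(-640) - 66*233) - 440347 = (42240 - 15378) - 440347 = 26862 - 440347 = -413485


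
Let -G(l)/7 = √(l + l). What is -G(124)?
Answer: 14*√62 ≈ 110.24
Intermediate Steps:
G(l) = -7*√2*√l (G(l) = -7*√(l + l) = -7*√2*√l)
-G(124) = -(-7)*√2*√124 = -(-7)*√2*2*√31 = -(-14)*√62 = 14*√62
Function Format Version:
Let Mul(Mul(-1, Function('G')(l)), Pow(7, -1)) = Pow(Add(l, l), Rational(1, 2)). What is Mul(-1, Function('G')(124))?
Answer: Mul(14, Pow(62, Rational(1, 2))) ≈ 110.24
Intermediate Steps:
Function('G')(l) = Mul(-7, Pow(2, Rational(1, 2)), Pow(l, Rational(1, 2))) (Function('G')(l) = Mul(-7, Pow(Add(l, l), Rational(1, 2))) = Mul(-7, Pow(Mul(2, l), Rational(1, 2))) = Mul(-7, Mul(Pow(2, Rational(1, 2)), Pow(l, Rational(1, 2)))) = Mul(-7, Pow(2, Rational(1, 2)), Pow(l, Rational(1, 2))))
Mul(-1, Function('G')(124)) = Mul(-1, Mul(-7, Pow(2, Rational(1, 2)), Pow(124, Rational(1, 2)))) = Mul(-1, Mul(-7, Pow(2, Rational(1, 2)), Mul(2, Pow(31, Rational(1, 2))))) = Mul(-1, Mul(-14, Pow(62, Rational(1, 2)))) = Mul(14, Pow(62, Rational(1, 2)))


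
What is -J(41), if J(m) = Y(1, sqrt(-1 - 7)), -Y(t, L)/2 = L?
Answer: 4*I*sqrt(2) ≈ 5.6569*I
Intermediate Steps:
Y(t, L) = -2*L
J(m) = -4*I*sqrt(2) (J(m) = -2*sqrt(-1 - 7) = -4*I*sqrt(2))
-J(41) = -(-4)*I*sqrt(2) = 4*I*sqrt(2)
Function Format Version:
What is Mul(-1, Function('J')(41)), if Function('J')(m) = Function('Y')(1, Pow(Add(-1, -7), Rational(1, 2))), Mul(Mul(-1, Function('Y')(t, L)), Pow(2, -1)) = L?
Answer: Mul(4, I, Pow(2, Rational(1, 2))) ≈ Mul(5.6569, I)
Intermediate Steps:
Function('Y')(t, L) = Mul(-2, L)
Function('J')(m) = Mul(-4, I, Pow(2, Rational(1, 2))) (Function('J')(m) = Mul(-2, Pow(Add(-1, -7), Rational(1, 2))) = Mul(-2, Pow(-8, Rational(1, 2))) = Mul(-2, Mul(2, I, Pow(2, Rational(1, 2)))) = Mul(-4, I, Pow(2, Rational(1, 2))))
Mul(-1, Function('J')(41)) = Mul(-1, Mul(-4, I, Pow(2, Rational(1, 2)))) = Mul(4, I, Pow(2, Rational(1, 2)))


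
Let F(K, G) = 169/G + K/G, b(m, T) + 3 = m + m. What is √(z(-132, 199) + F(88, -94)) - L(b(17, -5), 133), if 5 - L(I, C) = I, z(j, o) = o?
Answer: 26 + √1734206/94 ≈ 40.010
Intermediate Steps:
b(m, T) = -3 + 2*m (b(m, T) = -3 + (m + m) = -3 + 2*m)
L(I, C) = 5 - I
√(z(-132, 199) + F(88, -94)) - L(b(17, -5), 133) = √(199 + (169 + 88)/(-94)) - (5 - (-3 + 2*17)) = √(199 - 1/94*257) - (5 - (-3 + 34)) = √(199 - 257/94) - (5 - 1*31) = √(18449/94) - (5 - 31) = √1734206/94 - 1*(-26) = √1734206/94 + 26 = 26 + √1734206/94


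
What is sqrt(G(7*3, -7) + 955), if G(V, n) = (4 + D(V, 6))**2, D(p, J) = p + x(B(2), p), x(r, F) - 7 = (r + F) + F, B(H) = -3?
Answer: 2*sqrt(1499) ≈ 77.434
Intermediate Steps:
x(r, F) = 7 + r + 2*F (x(r, F) = 7 + ((r + F) + F) = 7 + ((F + r) + F) = 7 + (r + 2*F) = 7 + r + 2*F)
D(p, J) = 4 + 3*p (D(p, J) = p + (7 - 3 + 2*p) = p + (4 + 2*p) = 4 + 3*p)
G(V, n) = (8 + 3*V)**2 (G(V, n) = (4 + (4 + 3*V))**2 = (8 + 3*V)**2)
sqrt(G(7*3, -7) + 955) = sqrt((8 + 3*(7*3))**2 + 955) = sqrt((8 + 3*21)**2 + 955) = sqrt((8 + 63)**2 + 955) = sqrt(71**2 + 955) = sqrt(5041 + 955) = sqrt(5996) = 2*sqrt(1499)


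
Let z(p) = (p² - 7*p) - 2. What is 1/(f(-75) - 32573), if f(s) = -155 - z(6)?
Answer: -1/32720 ≈ -3.0562e-5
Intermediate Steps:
z(p) = -2 + p² - 7*p
f(s) = -147 (f(s) = -155 - (-2 + 6² - 7*6) = -155 - (-2 + 36 - 42) = -155 - 1*(-8) = -155 + 8 = -147)
1/(f(-75) - 32573) = 1/(-147 - 32573) = 1/(-32720) = -1/32720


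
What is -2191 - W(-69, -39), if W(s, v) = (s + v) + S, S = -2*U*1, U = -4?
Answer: -2091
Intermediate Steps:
S = 8 (S = -2*(-4)*1 = 8*1 = 8)
W(s, v) = 8 + s + v (W(s, v) = (s + v) + 8 = 8 + s + v)
-2191 - W(-69, -39) = -2191 - (8 - 69 - 39) = -2191 - 1*(-100) = -2191 + 100 = -2091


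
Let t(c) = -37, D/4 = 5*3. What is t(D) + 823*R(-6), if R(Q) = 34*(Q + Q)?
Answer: -335821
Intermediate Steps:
R(Q) = 68*Q (R(Q) = 34*(2*Q) = 68*Q)
D = 60 (D = 4*(5*3) = 4*15 = 60)
t(D) + 823*R(-6) = -37 + 823*(68*(-6)) = -37 + 823*(-408) = -37 - 335784 = -335821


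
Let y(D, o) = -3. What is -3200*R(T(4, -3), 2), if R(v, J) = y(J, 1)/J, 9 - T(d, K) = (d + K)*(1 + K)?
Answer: 4800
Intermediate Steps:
T(d, K) = 9 - (1 + K)*(K + d) (T(d, K) = 9 - (d + K)*(1 + K) = 9 - (K + d)*(1 + K) = 9 - (1 + K)*(K + d))
R(v, J) = -3/J
-3200*R(T(4, -3), 2) = -(-9600)/2 = -3200*(-3/2) = 4800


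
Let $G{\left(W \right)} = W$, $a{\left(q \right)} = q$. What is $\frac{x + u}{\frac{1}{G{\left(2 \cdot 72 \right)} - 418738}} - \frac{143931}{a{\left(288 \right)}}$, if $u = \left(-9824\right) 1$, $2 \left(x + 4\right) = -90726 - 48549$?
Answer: $\frac{3193322976695}{96} \approx 3.3264 \cdot 10^{10}$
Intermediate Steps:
$x = - \frac{139283}{2}$ ($x = -4 + \frac{-90726 - 48549}{2} = -4 + \frac{1}{2} \left(-139275\right) = -4 - \frac{139275}{2} = - \frac{139283}{2} \approx -69642.0$)
$u = -9824$
$\frac{x + u}{\frac{1}{G{\left(2 \cdot 72 \right)} - 418738}} - \frac{143931}{a{\left(288 \right)}} = \frac{- \frac{139283}{2} - 9824}{\frac{1}{2 \cdot 72 - 418738}} - \frac{143931}{288} = - \frac{158931}{2 \frac{1}{144 - 418738}} - \frac{47977}{96} = - \frac{158931}{2 \frac{1}{-418594}} - \frac{47977}{96} = - \frac{158931}{2 \left(- \frac{1}{418594}\right)} - \frac{47977}{96} = \left(- \frac{158931}{2}\right) \left(-418594\right) - \frac{47977}{96} = 33263781507 - \frac{47977}{96} = \frac{3193322976695}{96}$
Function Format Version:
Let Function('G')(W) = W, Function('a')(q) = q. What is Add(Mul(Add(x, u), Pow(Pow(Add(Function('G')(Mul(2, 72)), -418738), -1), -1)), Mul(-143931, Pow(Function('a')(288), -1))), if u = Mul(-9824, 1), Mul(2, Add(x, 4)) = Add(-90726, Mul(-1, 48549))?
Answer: Rational(3193322976695, 96) ≈ 3.3264e+10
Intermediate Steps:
x = Rational(-139283, 2) (x = Add(-4, Mul(Rational(1, 2), Add(-90726, Mul(-1, 48549)))) = Add(-4, Mul(Rational(1, 2), Add(-90726, -48549))) = Add(-4, Mul(Rational(1, 2), -139275)) = Add(-4, Rational(-139275, 2)) = Rational(-139283, 2) ≈ -69642.)
u = -9824
Add(Mul(Add(x, u), Pow(Pow(Add(Function('G')(Mul(2, 72)), -418738), -1), -1)), Mul(-143931, Pow(Function('a')(288), -1))) = Add(Mul(Add(Rational(-139283, 2), -9824), Pow(Pow(Add(Mul(2, 72), -418738), -1), -1)), Mul(-143931, Pow(288, -1))) = Add(Mul(Rational(-158931, 2), Pow(Pow(Add(144, -418738), -1), -1)), Mul(-143931, Rational(1, 288))) = Add(Mul(Rational(-158931, 2), Pow(Pow(-418594, -1), -1)), Rational(-47977, 96)) = Add(Mul(Rational(-158931, 2), Pow(Rational(-1, 418594), -1)), Rational(-47977, 96)) = Add(Mul(Rational(-158931, 2), -418594), Rational(-47977, 96)) = Add(33263781507, Rational(-47977, 96)) = Rational(3193322976695, 96)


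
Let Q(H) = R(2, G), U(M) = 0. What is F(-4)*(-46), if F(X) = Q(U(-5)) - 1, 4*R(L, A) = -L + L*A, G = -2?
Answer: 115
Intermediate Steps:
R(L, A) = -L/4 + A*L/4 (R(L, A) = (-L + L*A)/4 = (-L + A*L)/4 = -L/4 + A*L/4)
Q(H) = -3/2 (Q(H) = (¼)*2*(-1 - 2) = (¼)*2*(-3) = -3/2)
F(X) = -5/2 (F(X) = -3/2 - 1 = -5/2)
F(-4)*(-46) = -5/2*(-46) = 115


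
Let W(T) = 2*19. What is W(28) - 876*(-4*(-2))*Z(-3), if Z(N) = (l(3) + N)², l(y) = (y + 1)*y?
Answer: -567610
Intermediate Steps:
l(y) = y*(1 + y) (l(y) = (1 + y)*y = y*(1 + y))
W(T) = 38
Z(N) = (12 + N)² (Z(N) = (3*(1 + 3) + N)² = (3*4 + N)² = (12 + N)²)
W(28) - 876*(-4*(-2))*Z(-3) = 38 - 876*(-4*(-2))*(12 - 3)² = 38 - 7008*9² = 38 - 7008*81 = 38 - 876*648 = 38 - 567648 = -567610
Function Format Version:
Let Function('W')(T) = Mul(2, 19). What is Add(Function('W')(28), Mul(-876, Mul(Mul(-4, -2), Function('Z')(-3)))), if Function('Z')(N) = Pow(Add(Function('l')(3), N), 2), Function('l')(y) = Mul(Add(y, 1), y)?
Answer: -567610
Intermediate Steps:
Function('l')(y) = Mul(y, Add(1, y)) (Function('l')(y) = Mul(Add(1, y), y) = Mul(y, Add(1, y)))
Function('W')(T) = 38
Function('Z')(N) = Pow(Add(12, N), 2) (Function('Z')(N) = Pow(Add(Mul(3, Add(1, 3)), N), 2) = Pow(Add(Mul(3, 4), N), 2) = Pow(Add(12, N), 2))
Add(Function('W')(28), Mul(-876, Mul(Mul(-4, -2), Function('Z')(-3)))) = Add(38, Mul(-876, Mul(Mul(-4, -2), Pow(Add(12, -3), 2)))) = Add(38, Mul(-876, Mul(8, Pow(9, 2)))) = Add(38, Mul(-876, Mul(8, 81))) = Add(38, Mul(-876, 648)) = Add(38, -567648) = -567610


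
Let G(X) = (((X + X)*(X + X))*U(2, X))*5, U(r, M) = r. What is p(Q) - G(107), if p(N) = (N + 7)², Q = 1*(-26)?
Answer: -457599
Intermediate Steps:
Q = -26
p(N) = (7 + N)²
G(X) = 40*X² (G(X) = (((X + X)*(X + X))*2)*5 = (((2*X)*(2*X))*2)*5 = ((4*X²)*2)*5 = (8*X²)*5 = 40*X²)
p(Q) - G(107) = (7 - 26)² - 40*107² = (-19)² - 40*11449 = 361 - 1*457960 = 361 - 457960 = -457599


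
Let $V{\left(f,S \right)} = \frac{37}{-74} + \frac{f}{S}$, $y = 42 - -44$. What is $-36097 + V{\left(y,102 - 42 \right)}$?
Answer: $- \frac{541441}{15} \approx -36096.0$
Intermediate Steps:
$y = 86$ ($y = 42 + 44 = 86$)
$V{\left(f,S \right)} = - \frac{1}{2} + \frac{f}{S}$ ($V{\left(f,S \right)} = 37 \left(- \frac{1}{74}\right) + \frac{f}{S} = - \frac{1}{2} + \frac{f}{S}$)
$-36097 + V{\left(y,102 - 42 \right)} = -36097 + \frac{86 - \frac{102 - 42}{2}}{102 - 42} = -36097 + \frac{86 - 30}{60} = -36097 + \frac{1}{60} \cdot 56 = -36097 + \frac{14}{15} = - \frac{541441}{15}$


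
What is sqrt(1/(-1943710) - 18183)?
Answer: I*sqrt(68695529722974010)/1943710 ≈ 134.84*I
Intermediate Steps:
sqrt(1/(-1943710) - 18183) = sqrt(-1/1943710 - 18183) = sqrt(-35342478931/1943710) = I*sqrt(68695529722974010)/1943710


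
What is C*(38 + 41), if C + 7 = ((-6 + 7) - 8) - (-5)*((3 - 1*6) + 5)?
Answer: -316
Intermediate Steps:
C = -4 (C = -7 + (((-6 + 7) - 8) - (-5)*((3 - 1*6) + 5)) = -7 + ((1 - 8) - (-5)*((3 - 6) + 5)) = -7 + (-7 - (-5)*(-3 + 5)) = -7 + (-7 - (-5)*2) = -7 + (-7 - 1*(-10)) = -7 + (-7 + 10) = -7 + 3 = -4)
C*(38 + 41) = -4*(38 + 41) = -4*79 = -316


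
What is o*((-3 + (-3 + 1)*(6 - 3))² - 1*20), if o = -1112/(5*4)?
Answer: -16958/5 ≈ -3391.6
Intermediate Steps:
o = -278/5 (o = -1112/20 = -1112*1/20 = -278/5 ≈ -55.600)
o*((-3 + (-3 + 1)*(6 - 3))² - 1*20) = -278*((-3 + (-3 + 1)*(6 - 3))² - 1*20)/5 = -278*((-3 - 2*3)² - 20)/5 = -278*((-3 - 6)² - 20)/5 = -278*((-9)² - 20)/5 = -278*(81 - 20)/5 = -278/5*61 = -16958/5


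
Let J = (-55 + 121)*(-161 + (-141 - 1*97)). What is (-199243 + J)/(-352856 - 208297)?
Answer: 225577/561153 ≈ 0.40199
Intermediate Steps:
J = -26334 (J = 66*(-161 + (-141 - 97)) = 66*(-161 - 238) = 66*(-399) = -26334)
(-199243 + J)/(-352856 - 208297) = (-199243 - 26334)/(-352856 - 208297) = -225577/(-561153) = -225577*(-1/561153) = 225577/561153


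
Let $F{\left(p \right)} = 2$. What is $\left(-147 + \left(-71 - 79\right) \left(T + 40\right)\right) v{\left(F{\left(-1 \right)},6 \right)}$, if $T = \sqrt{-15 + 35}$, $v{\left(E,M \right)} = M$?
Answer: $-36882 - 1800 \sqrt{5} \approx -40907.0$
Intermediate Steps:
$T = 2 \sqrt{5}$ ($T = \sqrt{20} = 2 \sqrt{5} \approx 4.4721$)
$\left(-147 + \left(-71 - 79\right) \left(T + 40\right)\right) v{\left(F{\left(-1 \right)},6 \right)} = \left(-147 + \left(-71 - 79\right) \left(2 \sqrt{5} + 40\right)\right) 6 = \left(-147 - 150 \left(40 + 2 \sqrt{5}\right)\right) 6 = \left(-147 - \left(6000 + 300 \sqrt{5}\right)\right) 6 = \left(-6147 - 300 \sqrt{5}\right) 6 = -36882 - 1800 \sqrt{5}$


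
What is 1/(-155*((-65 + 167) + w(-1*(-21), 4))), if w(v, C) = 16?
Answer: -1/18290 ≈ -5.4675e-5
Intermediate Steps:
1/(-155*((-65 + 167) + w(-1*(-21), 4))) = 1/(-155*((-65 + 167) + 16)) = 1/(-155*(102 + 16)) = 1/(-155*118) = 1/(-18290) = -1/18290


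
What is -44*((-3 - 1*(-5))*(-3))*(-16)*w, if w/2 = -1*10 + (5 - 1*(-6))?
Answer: -8448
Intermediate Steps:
w = 2 (w = 2*(-1*10 + (5 - 1*(-6))) = 2*(-10 + (5 + 6)) = 2*(-10 + 11) = 2*1 = 2)
-44*((-3 - 1*(-5))*(-3))*(-16)*w = -44*((-3 - 1*(-5))*(-3))*(-16)*2 = -44*((-3 + 5)*(-3))*(-16)*2 = -44*(2*(-3))*(-16)*2 = -44*(-6*(-16))*2 = -4224*2 = -44*192 = -8448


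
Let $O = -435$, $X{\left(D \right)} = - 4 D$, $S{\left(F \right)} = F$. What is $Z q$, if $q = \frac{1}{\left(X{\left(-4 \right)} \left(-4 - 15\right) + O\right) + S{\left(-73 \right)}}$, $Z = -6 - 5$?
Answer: $\frac{11}{812} \approx 0.013547$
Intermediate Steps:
$Z = -11$
$q = - \frac{1}{812}$ ($q = \frac{1}{\left(\left(-4\right) \left(-4\right) \left(-4 - 15\right) - 435\right) - 73} = \frac{1}{\left(16 \left(-19\right) - 435\right) - 73} = \frac{1}{\left(-304 - 435\right) - 73} = \frac{1}{-739 - 73} = \frac{1}{-812} = - \frac{1}{812} \approx -0.0012315$)
$Z q = \left(-11\right) \left(- \frac{1}{812}\right) = \frac{11}{812}$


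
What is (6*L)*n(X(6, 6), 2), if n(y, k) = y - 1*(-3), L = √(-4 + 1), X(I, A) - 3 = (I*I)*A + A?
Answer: 1368*I*√3 ≈ 2369.4*I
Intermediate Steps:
X(I, A) = 3 + A + A*I² (X(I, A) = 3 + ((I*I)*A + A) = 3 + (I²*A + A) = 3 + (A*I² + A) = 3 + (A + A*I²) = 3 + A + A*I²)
L = I*√3 (L = √(-3) = I*√3 ≈ 1.732*I)
n(y, k) = 3 + y (n(y, k) = y + 3 = 3 + y)
(6*L)*n(X(6, 6), 2) = (6*(I*√3))*(3 + (3 + 6 + 6*6²)) = (6*I*√3)*(3 + (3 + 6 + 6*36)) = (6*I*√3)*(3 + (3 + 6 + 216)) = (6*I*√3)*(3 + 225) = (6*I*√3)*228 = 1368*I*√3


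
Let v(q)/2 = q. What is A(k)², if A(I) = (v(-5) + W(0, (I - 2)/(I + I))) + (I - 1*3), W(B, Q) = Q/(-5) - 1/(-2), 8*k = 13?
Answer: 31843449/270400 ≈ 117.76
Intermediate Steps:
v(q) = 2*q
k = 13/8 (k = (⅛)*13 = 13/8 ≈ 1.6250)
W(B, Q) = ½ - Q/5 (W(B, Q) = Q*(-⅕) - 1*(-½) = -Q/5 + ½ = ½ - Q/5)
A(I) = -25/2 + I - (-2 + I)/(10*I) (A(I) = (2*(-5) + (½ - (I - 2)/(5*(I + I)))) + (I - 1*3) = (-10 + (½ - (-2 + I)/(5*(2*I)))) + (I - 3) = (-10 + (½ - (-2 + I)*1/(2*I)/5)) + (-3 + I) = (-10 + (½ - (-2 + I)/(10*I))) + (-3 + I) = (-19/2 - (-2 + I)/(10*I)) + (-3 + I) = -25/2 + I - (-2 + I)/(10*I))
A(k)² = (-63/5 + 13/8 + 1/(5*(13/8)))² = (-63/5 + 13/8 + (⅕)*(8/13))² = (-63/5 + 13/8 + 8/65)² = (-5643/520)² = 31843449/270400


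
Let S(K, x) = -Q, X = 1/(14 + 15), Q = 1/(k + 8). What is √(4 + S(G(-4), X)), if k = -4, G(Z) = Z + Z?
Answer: √15/2 ≈ 1.9365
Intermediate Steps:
G(Z) = 2*Z
Q = ¼ (Q = 1/(-4 + 8) = 1/4 = ¼ ≈ 0.25000)
X = 1/29 ≈ 0.034483
S(K, x) = -¼ (S(K, x) = -1*¼ = -¼)
√(4 + S(G(-4), X)) = √(4 - ¼) = √(15/4) = √15/2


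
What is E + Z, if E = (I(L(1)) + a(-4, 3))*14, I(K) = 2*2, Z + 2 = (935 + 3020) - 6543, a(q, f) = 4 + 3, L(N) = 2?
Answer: -2436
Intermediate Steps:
a(q, f) = 7
Z = -2590 (Z = -2 + ((935 + 3020) - 6543) = -2 + (3955 - 6543) = -2 - 2588 = -2590)
I(K) = 4
E = 154 (E = (4 + 7)*14 = 11*14 = 154)
E + Z = 154 - 2590 = -2436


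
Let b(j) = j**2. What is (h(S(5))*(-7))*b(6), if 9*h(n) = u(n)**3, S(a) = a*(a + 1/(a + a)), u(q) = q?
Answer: -928557/2 ≈ -4.6428e+5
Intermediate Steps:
S(a) = a*(a + 1/(2*a))
h(n) = n**3/9
(h(S(5))*(-7))*b(6) = (((1/2 + 5**2)**3/9)*(-7))*6**2 = (((1/2 + 25)**3/9)*(-7))*36 = (((51/2)**3/9)*(-7))*36 = (((1/9)*(132651/8))*(-7))*36 = ((14739/8)*(-7))*36 = -103173/8*36 = -928557/2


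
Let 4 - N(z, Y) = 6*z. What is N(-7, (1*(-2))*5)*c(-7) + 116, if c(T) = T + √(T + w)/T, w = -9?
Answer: -206 - 184*I/7 ≈ -206.0 - 26.286*I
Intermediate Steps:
N(z, Y) = 4 - 6*z
c(T) = T + √(-9 + T)/T (c(T) = T + √(T - 9)/T = T + √(-9 + T)/T)
N(-7, (1*(-2))*5)*c(-7) + 116 = (4 - 6*(-7))*(-7 + √(-9 - 7)/(-7)) + 116 = (4 + 42)*(-7 - 4*I/7) + 116 = 46*(-7 - 4*I/7) + 116 = (-322 - 184*I/7) + 116 = -206 - 184*I/7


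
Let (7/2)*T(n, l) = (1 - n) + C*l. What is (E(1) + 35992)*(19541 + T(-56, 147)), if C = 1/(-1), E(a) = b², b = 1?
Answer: 4916895751/7 ≈ 7.0241e+8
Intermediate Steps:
E(a) = 1 (E(a) = 1² = 1)
C = -1
T(n, l) = 2/7 - 2*l/7 - 2*n/7 (T(n, l) = 2*((1 - n) - l)/7 = 2*(1 - l - n)/7 = 2/7 - 2*l/7 - 2*n/7)
(E(1) + 35992)*(19541 + T(-56, 147)) = (1 + 35992)*(19541 + (2/7 - 2/7*147 - 2/7*(-56))) = 35993*(19541 + (2/7 - 42 + 16)) = 35993*(19541 - 180/7) = 35993*(136607/7) = 4916895751/7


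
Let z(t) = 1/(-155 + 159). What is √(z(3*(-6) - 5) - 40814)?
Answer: I*√163255/2 ≈ 202.02*I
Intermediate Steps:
z(t) = ¼ (z(t) = 1/4 = ¼)
√(z(3*(-6) - 5) - 40814) = √(¼ - 40814) = √(-163255/4) = I*√163255/2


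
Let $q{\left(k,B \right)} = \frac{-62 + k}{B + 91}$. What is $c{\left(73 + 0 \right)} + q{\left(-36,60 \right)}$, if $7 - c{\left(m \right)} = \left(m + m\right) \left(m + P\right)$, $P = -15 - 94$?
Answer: $\frac{794615}{151} \approx 5262.4$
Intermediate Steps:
$P = -109$ ($P = -15 - 94 = -109$)
$q{\left(k,B \right)} = \frac{-62 + k}{91 + B}$
$c{\left(m \right)} = 7 - 2 m \left(-109 + m\right)$ ($c{\left(m \right)} = 7 - \left(m + m\right) \left(m - 109\right) = 7 - 2 m \left(-109 + m\right)$)
$c{\left(73 + 0 \right)} + q{\left(-36,60 \right)} = \left(7 - 2 \left(73 + 0\right)^{2} + 218 \left(73 + 0\right)\right) + \frac{-62 - 36}{91 + 60} = \left(7 - 2 \cdot 73^{2} + 218 \cdot 73\right) + \frac{1}{151} \left(-98\right) = \left(7 - 10658 + 15914\right) + \frac{1}{151} \left(-98\right) = \left(7 - 10658 + 15914\right) - \frac{98}{151} = 5263 - \frac{98}{151} = \frac{794615}{151}$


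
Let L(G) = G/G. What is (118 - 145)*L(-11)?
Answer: -27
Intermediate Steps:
L(G) = 1
(118 - 145)*L(-11) = (118 - 145)*1 = -27*1 = -27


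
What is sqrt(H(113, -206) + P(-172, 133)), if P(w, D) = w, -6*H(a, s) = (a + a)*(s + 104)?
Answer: sqrt(3670) ≈ 60.581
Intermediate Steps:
H(a, s) = -a*(104 + s)/3 (H(a, s) = -(a + a)*(s + 104)/6 = -2*a*(104 + s)/6 = -a*(104 + s)/3)
sqrt(H(113, -206) + P(-172, 133)) = sqrt(-1/3*113*(104 - 206) - 172) = sqrt(-1/3*113*(-102) - 172) = sqrt(3842 - 172) = sqrt(3670)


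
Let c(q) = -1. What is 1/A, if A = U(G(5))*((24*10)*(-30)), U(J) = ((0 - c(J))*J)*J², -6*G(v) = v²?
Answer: 3/1562500 ≈ 1.9200e-6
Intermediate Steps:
G(v) = -v²/6
U(J) = J³ (U(J) = ((0 - 1*(-1))*J)*J² = ((0 + 1)*J)*J² = (1*J)*J² = J*J² = J³)
A = 1562500/3 (A = (-⅙*5²)³*((24*10)*(-30)) = (-⅙*25)³*(240*(-30)) = (-25/6)³*(-7200) = -15625/216*(-7200) = 1562500/3 ≈ 5.2083e+5)
1/A = 1/(1562500/3) = 3/1562500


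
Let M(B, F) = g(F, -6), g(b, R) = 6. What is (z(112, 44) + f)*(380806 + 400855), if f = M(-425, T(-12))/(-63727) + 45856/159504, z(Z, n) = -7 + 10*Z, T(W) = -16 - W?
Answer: 552841716582863507/635294463 ≈ 8.7021e+8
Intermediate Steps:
M(B, F) = 6
f = 182581768/635294463 (f = 6/(-63727) + 45856/159504 = 6*(-1/63727) + 45856*(1/159504) = -6/63727 + 2866/9969 = 182581768/635294463 ≈ 0.28740)
(z(112, 44) + f)*(380806 + 400855) = ((-7 + 10*112) + 182581768/635294463)*(380806 + 400855) = ((-7 + 1120) + 182581768/635294463)*781661 = (1113 + 182581768/635294463)*781661 = (707265319087/635294463)*781661 = 552841716582863507/635294463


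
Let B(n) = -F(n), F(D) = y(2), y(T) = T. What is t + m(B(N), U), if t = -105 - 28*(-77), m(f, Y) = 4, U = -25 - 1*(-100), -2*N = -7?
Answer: 2055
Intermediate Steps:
N = 7/2 (N = -½*(-7) = 7/2 ≈ 3.5000)
F(D) = 2
U = 75 (U = -25 + 100 = 75)
B(n) = -2 (B(n) = -1*2 = -2)
t = 2051 (t = -105 + 2156 = 2051)
t + m(B(N), U) = 2051 + 4 = 2055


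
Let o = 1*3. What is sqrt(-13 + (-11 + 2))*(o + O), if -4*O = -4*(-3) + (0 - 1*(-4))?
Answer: -I*sqrt(22) ≈ -4.6904*I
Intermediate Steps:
O = -4 (O = -(-4*(-3) + (0 - 1*(-4)))/4 = -(12 + (0 + 4))/4 = -(12 + 4)/4 = -1/4*16 = -4)
o = 3
sqrt(-13 + (-11 + 2))*(o + O) = sqrt(-13 + (-11 + 2))*(3 - 4) = sqrt(-13 - 9)*(-1) = sqrt(-22)*(-1) = (I*sqrt(22))*(-1) = -I*sqrt(22)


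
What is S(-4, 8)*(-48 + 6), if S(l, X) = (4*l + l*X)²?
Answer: -96768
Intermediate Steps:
S(l, X) = (4*l + X*l)²
S(-4, 8)*(-48 + 6) = ((-4)²*(4 + 8)²)*(-48 + 6) = (16*12²)*(-42) = (16*144)*(-42) = 2304*(-42) = -96768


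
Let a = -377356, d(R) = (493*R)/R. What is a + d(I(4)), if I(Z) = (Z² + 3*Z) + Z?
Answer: -376863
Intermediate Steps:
I(Z) = Z² + 4*Z
d(R) = 493
a + d(I(4)) = -377356 + 493 = -376863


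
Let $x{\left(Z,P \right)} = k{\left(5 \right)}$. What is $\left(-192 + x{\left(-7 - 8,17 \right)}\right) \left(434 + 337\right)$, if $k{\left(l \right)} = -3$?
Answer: $-150345$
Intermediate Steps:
$x{\left(Z,P \right)} = -3$
$\left(-192 + x{\left(-7 - 8,17 \right)}\right) \left(434 + 337\right) = \left(-192 - 3\right) \left(434 + 337\right) = \left(-195\right) 771 = -150345$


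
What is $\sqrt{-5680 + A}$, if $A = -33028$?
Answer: $2 i \sqrt{9677} \approx 196.74 i$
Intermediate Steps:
$\sqrt{-5680 + A} = \sqrt{-5680 - 33028} = \sqrt{-38708} = 2 i \sqrt{9677}$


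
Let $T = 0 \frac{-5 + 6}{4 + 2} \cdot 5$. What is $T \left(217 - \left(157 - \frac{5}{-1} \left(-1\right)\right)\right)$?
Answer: $0$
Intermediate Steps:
$T = 0$ ($T = 0 \cdot 1 \cdot \frac{1}{6} \cdot 5 = 0 \cdot \frac{1}{6} \cdot 5 = 0 \cdot 5 = 0$)
$T \left(217 - \left(157 - \frac{5}{-1} \left(-1\right)\right)\right) = 0 \left(217 - \left(157 - \frac{5}{-1} \left(-1\right)\right)\right) = 0 \left(217 - \left(157 - 5 \left(-1\right) \left(-1\right)\right)\right) = 0 \left(217 - 152\right) = 0 \cdot 65 = 0$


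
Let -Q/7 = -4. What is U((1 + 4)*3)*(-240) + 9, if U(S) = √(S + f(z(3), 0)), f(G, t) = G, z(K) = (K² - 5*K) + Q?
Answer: 9 - 240*√37 ≈ -1450.9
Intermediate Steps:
Q = 28 (Q = -7*(-4) = 28)
z(K) = 28 + K² - 5*K (z(K) = (K² - 5*K) + 28 = 28 + K² - 5*K)
U(S) = √(22 + S) (U(S) = √(S + (28 + 3² - 5*3)) = √(S + (28 + 9 - 15)) = √(S + 22) = √(22 + S))
U((1 + 4)*3)*(-240) + 9 = √(22 + (1 + 4)*3)*(-240) + 9 = √(22 + 5*3)*(-240) + 9 = √(22 + 15)*(-240) + 9 = √37*(-240) + 9 = -240*√37 + 9 = 9 - 240*√37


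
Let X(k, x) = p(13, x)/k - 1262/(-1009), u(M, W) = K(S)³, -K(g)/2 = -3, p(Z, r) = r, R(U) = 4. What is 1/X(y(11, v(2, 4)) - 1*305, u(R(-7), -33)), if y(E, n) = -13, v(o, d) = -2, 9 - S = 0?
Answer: 53477/30562 ≈ 1.7498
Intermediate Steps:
S = 9 (S = 9 - 1*0 = 9 + 0 = 9)
K(g) = 6 (K(g) = -2*(-3) = 6)
u(M, W) = 216 (u(M, W) = 6³ = 216)
X(k, x) = 1262/1009 + x/k (X(k, x) = x/k - 1262/(-1009) = x/k - 1262*(-1/1009) = x/k + 1262/1009 = 1262/1009 + x/k)
1/X(y(11, v(2, 4)) - 1*305, u(R(-7), -33)) = 1/(1262/1009 + 216/(-13 - 1*305)) = 1/(1262/1009 + 216/(-13 - 305)) = 1/(1262/1009 + 216/(-318)) = 1/(1262/1009 + 216*(-1/318)) = 1/(1262/1009 - 36/53) = 1/(30562/53477) = 53477/30562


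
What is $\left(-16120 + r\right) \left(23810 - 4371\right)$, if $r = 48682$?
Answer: $632972718$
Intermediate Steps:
$\left(-16120 + r\right) \left(23810 - 4371\right) = \left(-16120 + 48682\right) \left(23810 - 4371\right) = 32562 \cdot 19439 = 632972718$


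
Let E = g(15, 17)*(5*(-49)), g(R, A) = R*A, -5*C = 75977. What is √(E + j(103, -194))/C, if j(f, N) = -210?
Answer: -15*I*√6965/75977 ≈ -0.016477*I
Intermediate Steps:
C = -75977/5 (C = -⅕*75977 = -75977/5 ≈ -15195.)
g(R, A) = A*R
E = -62475 (E = (17*15)*(5*(-49)) = 255*(-245) = -62475)
√(E + j(103, -194))/C = √(-62475 - 210)/(-75977/5) = √(-62685)*(-5/75977) = (3*I*√6965)*(-5/75977) = -15*I*√6965/75977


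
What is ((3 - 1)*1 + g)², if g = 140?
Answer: 20164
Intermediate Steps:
((3 - 1)*1 + g)² = ((3 - 1)*1 + 140)² = (2*1 + 140)² = (2 + 140)² = 142² = 20164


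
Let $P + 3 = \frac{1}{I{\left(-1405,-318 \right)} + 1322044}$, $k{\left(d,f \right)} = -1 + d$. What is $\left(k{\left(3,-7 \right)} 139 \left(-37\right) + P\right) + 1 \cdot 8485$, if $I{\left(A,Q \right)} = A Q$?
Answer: $- \frac{3190976535}{1768834} \approx -1804.0$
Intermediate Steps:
$P = - \frac{5306501}{1768834}$ ($P = -3 + \frac{1}{\left(-1405\right) \left(-318\right) + 1322044} = -3 + \frac{1}{446790 + 1322044} = -3 + \frac{1}{1768834} = - \frac{5306501}{1768834} \approx -3.0$)
$\left(k{\left(3,-7 \right)} 139 \left(-37\right) + P\right) + 1 \cdot 8485 = \left(\left(-1 + 3\right) 139 \left(-37\right) - \frac{5306501}{1768834}\right) + 1 \cdot 8485 = \left(2 \cdot 139 \left(-37\right) - \frac{5306501}{1768834}\right) + 8485 = \left(278 \left(-37\right) - \frac{5306501}{1768834}\right) + 8485 = \left(-10286 - \frac{5306501}{1768834}\right) + 8485 = - \frac{18199533025}{1768834} + 8485 = - \frac{3190976535}{1768834}$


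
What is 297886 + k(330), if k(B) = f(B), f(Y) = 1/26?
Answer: 7745037/26 ≈ 2.9789e+5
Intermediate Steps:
f(Y) = 1/26 (f(Y) = 1*(1/26) = 1/26)
k(B) = 1/26
297886 + k(330) = 297886 + 1/26 = 7745037/26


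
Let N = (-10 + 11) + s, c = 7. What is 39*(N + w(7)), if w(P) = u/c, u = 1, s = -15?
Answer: -3783/7 ≈ -540.43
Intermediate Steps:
w(P) = 1/7
N = -14 (N = (-10 + 11) - 15 = 1 - 15 = -14)
39*(N + w(7)) = 39*(-14 + 1/7) = 39*(-97/7) = -3783/7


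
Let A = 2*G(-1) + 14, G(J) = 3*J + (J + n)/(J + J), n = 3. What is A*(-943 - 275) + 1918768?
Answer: 1911460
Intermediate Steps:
G(J) = 3*J + (3 + J)/(2*J) (G(J) = 3*J + (J + 3)/(J + J) = 3*J + (3 + J)/((2*J)) = 3*J + (3 + J)*(1/(2*J)) = 3*J + (3 + J)/(2*J))
A = 6 (A = 2*((½)*(3 - (1 + 6*(-1)))/(-1)) + 14 = 2*((½)*(-1)*(3 - (1 - 6))) + 14 = 2*((½)*(-1)*(3 - 1*(-5))) + 14 = 2*((½)*(-1)*(3 + 5)) + 14 = 2*((½)*(-1)*8) + 14 = 2*(-4) + 14 = -8 + 14 = 6)
A*(-943 - 275) + 1918768 = 6*(-943 - 275) + 1918768 = 6*(-1218) + 1918768 = -7308 + 1918768 = 1911460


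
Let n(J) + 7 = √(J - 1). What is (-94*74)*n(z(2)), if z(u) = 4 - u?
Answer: 41736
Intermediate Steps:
n(J) = -7 + √(-1 + J) (n(J) = -7 + √(J - 1) = -7 + √(-1 + J))
(-94*74)*n(z(2)) = (-94*74)*(-7 + √(-1 + (4 - 1*2))) = -6956*(-7 + √(-1 + (4 - 2))) = -6956*(-7 + √(-1 + 2)) = -6956*(-7 + √1) = -6956*(-7 + 1) = -6956*(-6) = 41736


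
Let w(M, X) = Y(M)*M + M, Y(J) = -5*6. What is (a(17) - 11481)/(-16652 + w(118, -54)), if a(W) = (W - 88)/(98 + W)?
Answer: 660193/1154255 ≈ 0.57196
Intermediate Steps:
a(W) = (-88 + W)/(98 + W)
Y(J) = -30
w(M, X) = -29*M (w(M, X) = -30*M + M = -29*M)
(a(17) - 11481)/(-16652 + w(118, -54)) = ((-88 + 17)/(98 + 17) - 11481)/(-16652 - 29*118) = (-71/115 - 11481)/(-16652 - 3422) = ((1/115)*(-71) - 11481)/(-20074) = (-71/115 - 11481)*(-1/20074) = -1320386/115*(-1/20074) = 660193/1154255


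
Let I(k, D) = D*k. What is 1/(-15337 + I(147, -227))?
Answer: -1/48706 ≈ -2.0531e-5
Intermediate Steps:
1/(-15337 + I(147, -227)) = 1/(-15337 - 227*147) = 1/(-15337 - 33369) = 1/(-48706) = -1/48706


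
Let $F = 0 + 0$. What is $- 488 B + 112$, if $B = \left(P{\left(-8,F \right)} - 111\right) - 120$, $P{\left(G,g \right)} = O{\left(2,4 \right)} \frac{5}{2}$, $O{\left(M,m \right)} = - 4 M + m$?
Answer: $117720$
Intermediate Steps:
$F = 0$
$O{\left(M,m \right)} = m - 4 M$
$P{\left(G,g \right)} = -10$ ($P{\left(G,g \right)} = \left(4 - 8\right) \frac{5}{2} = \left(4 - 8\right) 5 \cdot \frac{1}{2} = \left(-4\right) \frac{5}{2} = -10$)
$B = -241$ ($B = \left(-10 - 111\right) - 120 = -121 - 120 = -241$)
$- 488 B + 112 = \left(-488\right) \left(-241\right) + 112 = 117608 + 112 = 117720$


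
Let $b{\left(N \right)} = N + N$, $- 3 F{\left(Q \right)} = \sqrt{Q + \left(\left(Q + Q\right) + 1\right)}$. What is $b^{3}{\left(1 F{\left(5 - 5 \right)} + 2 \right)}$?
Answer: $\frac{1000}{27} \approx 37.037$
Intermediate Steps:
$F{\left(Q \right)} = - \frac{\sqrt{1 + 3 Q}}{3}$ ($F{\left(Q \right)} = - \frac{\sqrt{Q + \left(\left(Q + Q\right) + 1\right)}}{3} = - \frac{\sqrt{Q + \left(2 Q + 1\right)}}{3} = - \frac{\sqrt{Q + \left(1 + 2 Q\right)}}{3} = - \frac{\sqrt{1 + 3 Q}}{3}$)
$b{\left(N \right)} = 2 N$
$b^{3}{\left(1 F{\left(5 - 5 \right)} + 2 \right)} = \left(2 \left(1 \left(- \frac{\sqrt{1 + 3 \left(5 - 5\right)}}{3}\right) + 2\right)\right)^{3} = \left(2 \left(1 \left(- \frac{\sqrt{1 + 3 \cdot 0}}{3}\right) + 2\right)\right)^{3} = \left(2 \left(1 \left(- \frac{\sqrt{1 + 0}}{3}\right) + 2\right)\right)^{3} = \left(2 \left(1 \left(- \frac{\sqrt{1}}{3}\right) + 2\right)\right)^{3} = \left(2 \left(1 \left(\left(- \frac{1}{3}\right) 1\right) + 2\right)\right)^{3} = \left(2 \left(1 \left(- \frac{1}{3}\right) + 2\right)\right)^{3} = \left(2 \left(- \frac{1}{3} + 2\right)\right)^{3} = \left(2 \cdot \frac{5}{3}\right)^{3} = \left(\frac{10}{3}\right)^{3} = \frac{1000}{27}$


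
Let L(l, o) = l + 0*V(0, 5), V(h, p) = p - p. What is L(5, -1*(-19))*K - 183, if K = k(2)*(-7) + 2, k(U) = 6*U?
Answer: -593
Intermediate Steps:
V(h, p) = 0
K = -82 (K = (6*2)*(-7) + 2 = 12*(-7) + 2 = -84 + 2 = -82)
L(l, o) = l (L(l, o) = l + 0*0 = l + 0 = l)
L(5, -1*(-19))*K - 183 = 5*(-82) - 183 = -410 - 183 = -593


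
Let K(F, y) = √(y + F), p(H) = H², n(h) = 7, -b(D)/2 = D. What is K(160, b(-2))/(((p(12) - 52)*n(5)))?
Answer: √41/322 ≈ 0.019885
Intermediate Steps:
b(D) = -2*D
K(F, y) = √(F + y)
K(160, b(-2))/(((p(12) - 52)*n(5))) = √(160 - 2*(-2))/(((12² - 52)*7)) = √(160 + 4)/(((144 - 52)*7)) = √164/((92*7)) = (2*√41)/644 = (2*√41)*(1/644) = √41/322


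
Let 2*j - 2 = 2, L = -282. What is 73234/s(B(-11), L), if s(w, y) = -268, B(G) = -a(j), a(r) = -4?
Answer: -36617/134 ≈ -273.26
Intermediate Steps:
j = 2 (j = 1 + (½)*2 = 1 + 1 = 2)
B(G) = 4 (B(G) = -1*(-4) = 4)
73234/s(B(-11), L) = 73234/(-268) = 73234*(-1/268) = -36617/134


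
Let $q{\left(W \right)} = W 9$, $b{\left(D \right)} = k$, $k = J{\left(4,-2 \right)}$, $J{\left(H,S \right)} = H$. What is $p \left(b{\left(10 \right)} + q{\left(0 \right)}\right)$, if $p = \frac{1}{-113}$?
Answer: $- \frac{4}{113} \approx -0.035398$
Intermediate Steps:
$k = 4$
$b{\left(D \right)} = 4$
$q{\left(W \right)} = 9 W$
$p = - \frac{1}{113} \approx -0.0088496$
$p \left(b{\left(10 \right)} + q{\left(0 \right)}\right) = - \frac{4 + 9 \cdot 0}{113} = - \frac{4 + 0}{113} = \left(- \frac{1}{113}\right) 4 = - \frac{4}{113}$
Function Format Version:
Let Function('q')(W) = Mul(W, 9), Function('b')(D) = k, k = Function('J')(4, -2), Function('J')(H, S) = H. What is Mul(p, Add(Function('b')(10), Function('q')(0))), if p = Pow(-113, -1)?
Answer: Rational(-4, 113) ≈ -0.035398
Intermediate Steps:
k = 4
Function('b')(D) = 4
Function('q')(W) = Mul(9, W)
p = Rational(-1, 113) ≈ -0.0088496
Mul(p, Add(Function('b')(10), Function('q')(0))) = Mul(Rational(-1, 113), Add(4, Mul(9, 0))) = Mul(Rational(-1, 113), Add(4, 0)) = Mul(Rational(-1, 113), 4) = Rational(-4, 113)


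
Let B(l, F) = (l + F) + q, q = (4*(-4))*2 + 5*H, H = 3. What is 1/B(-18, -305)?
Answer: -1/340 ≈ -0.0029412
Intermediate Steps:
q = -17 (q = (4*(-4))*2 + 5*3 = -16*2 + 15 = -32 + 15 = -17)
B(l, F) = -17 + F + l (B(l, F) = (l + F) - 17 = (F + l) - 17 = -17 + F + l)
1/B(-18, -305) = 1/(-17 - 305 - 18) = 1/(-340) = -1/340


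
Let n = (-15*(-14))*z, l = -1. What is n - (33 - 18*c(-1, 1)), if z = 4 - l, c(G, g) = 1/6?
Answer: 1020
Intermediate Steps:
c(G, g) = ⅙
z = 5 (z = 4 - 1*(-1) = 4 + 1 = 5)
n = 1050 (n = -15*(-14)*5 = 210*5 = 1050)
n - (33 - 18*c(-1, 1)) = 1050 - (33 - 18*⅙) = 1050 - (33 - 3) = 1050 - 1*30 = 1050 - 30 = 1020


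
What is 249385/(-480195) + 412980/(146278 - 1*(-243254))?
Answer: 1686124888/3117521979 ≈ 0.54085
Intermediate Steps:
249385/(-480195) + 412980/(146278 - 1*(-243254)) = 249385*(-1/480195) + 412980/(146278 + 243254) = -49877/96039 + 412980/389532 = -49877/96039 + 412980*(1/389532) = -49877/96039 + 34415/32461 = 1686124888/3117521979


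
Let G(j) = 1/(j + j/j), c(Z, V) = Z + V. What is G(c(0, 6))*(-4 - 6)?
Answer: -10/7 ≈ -1.4286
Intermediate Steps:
c(Z, V) = V + Z
G(j) = 1/(1 + j) (G(j) = 1/(j + 1) = 1/(1 + j))
G(c(0, 6))*(-4 - 6) = (-4 - 6)/(1 + (6 + 0)) = -10/(1 + 6) = -10/7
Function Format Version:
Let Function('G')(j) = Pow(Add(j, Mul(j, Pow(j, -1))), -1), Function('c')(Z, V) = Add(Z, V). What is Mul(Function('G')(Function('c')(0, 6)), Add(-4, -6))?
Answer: Rational(-10, 7) ≈ -1.4286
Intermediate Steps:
Function('c')(Z, V) = Add(V, Z)
Function('G')(j) = Pow(Add(1, j), -1) (Function('G')(j) = Pow(Add(j, 1), -1) = Pow(Add(1, j), -1))
Mul(Function('G')(Function('c')(0, 6)), Add(-4, -6)) = Mul(Pow(Add(1, Add(6, 0)), -1), Add(-4, -6)) = Mul(Pow(Add(1, 6), -1), -10) = Mul(Pow(7, -1), -10) = Mul(Rational(1, 7), -10) = Rational(-10, 7)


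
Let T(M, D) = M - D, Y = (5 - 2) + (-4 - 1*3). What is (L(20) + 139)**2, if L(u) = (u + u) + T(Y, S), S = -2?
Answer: 31329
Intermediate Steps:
Y = -4 (Y = 3 + (-4 - 3) = 3 - 7 = -4)
L(u) = -2 + 2*u (L(u) = (u + u) + (-4 - 1*(-2)) = 2*u + (-4 + 2) = 2*u - 2 = -2 + 2*u)
(L(20) + 139)**2 = ((-2 + 2*20) + 139)**2 = ((-2 + 40) + 139)**2 = (38 + 139)**2 = 177**2 = 31329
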